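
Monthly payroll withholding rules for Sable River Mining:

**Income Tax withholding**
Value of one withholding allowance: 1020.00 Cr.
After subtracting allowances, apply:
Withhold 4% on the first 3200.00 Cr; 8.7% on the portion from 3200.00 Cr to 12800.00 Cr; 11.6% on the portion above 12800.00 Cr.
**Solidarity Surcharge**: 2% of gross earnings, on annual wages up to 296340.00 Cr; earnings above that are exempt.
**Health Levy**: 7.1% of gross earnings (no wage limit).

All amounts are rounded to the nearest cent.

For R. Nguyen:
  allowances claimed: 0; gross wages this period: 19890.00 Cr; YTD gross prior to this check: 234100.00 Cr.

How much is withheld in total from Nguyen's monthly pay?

3595.63 Cr

Income Tax: taxable = 19890.00 Cr
  963.20 Cr + 11.6% × (19890.00 Cr − 12800.00 Cr) = 963.20 Cr + 11.6% × 7090.00 Cr = 1785.64 Cr
Solidarity Surcharge: 2% × 19890.00 Cr = 397.80 Cr
Health Levy: 7.1% × 19890.00 Cr = 1412.19 Cr
Total: 1785.64 Cr + 397.80 Cr + 1412.19 Cr = 3595.63 Cr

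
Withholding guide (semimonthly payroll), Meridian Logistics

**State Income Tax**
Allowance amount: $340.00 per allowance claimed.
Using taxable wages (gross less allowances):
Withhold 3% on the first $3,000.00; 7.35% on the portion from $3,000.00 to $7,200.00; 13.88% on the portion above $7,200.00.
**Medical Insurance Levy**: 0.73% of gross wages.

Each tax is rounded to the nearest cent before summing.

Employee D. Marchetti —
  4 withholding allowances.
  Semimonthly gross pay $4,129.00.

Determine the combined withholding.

State Income Tax: taxable = $4,129.00 − 4×$340.00 = $2,769.00
  3% × $2,769.00 = $83.07
Medical Insurance Levy: 0.73% × $4,129.00 = $30.14
Total: $83.07 + $30.14 = $113.21

$113.21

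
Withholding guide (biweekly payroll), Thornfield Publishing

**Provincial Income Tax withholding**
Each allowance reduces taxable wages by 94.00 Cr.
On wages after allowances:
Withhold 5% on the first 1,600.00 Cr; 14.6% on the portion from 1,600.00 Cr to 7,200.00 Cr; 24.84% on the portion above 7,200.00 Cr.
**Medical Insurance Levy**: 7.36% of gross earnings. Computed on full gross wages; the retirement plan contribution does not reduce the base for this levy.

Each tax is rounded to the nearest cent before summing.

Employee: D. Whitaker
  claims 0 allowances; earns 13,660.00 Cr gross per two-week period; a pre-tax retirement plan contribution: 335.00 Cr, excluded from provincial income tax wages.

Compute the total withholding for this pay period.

Provincial Income Tax: taxable = 13,660.00 Cr − 335.00 Cr = 13,325.00 Cr
  897.60 Cr + 24.84% × (13,325.00 Cr − 7,200.00 Cr) = 897.60 Cr + 24.84% × 6,125.00 Cr = 2,419.05 Cr
Medical Insurance Levy: 7.36% × 13,660.00 Cr = 1,005.38 Cr
Total: 2,419.05 Cr + 1,005.38 Cr = 3,424.43 Cr

3,424.43 Cr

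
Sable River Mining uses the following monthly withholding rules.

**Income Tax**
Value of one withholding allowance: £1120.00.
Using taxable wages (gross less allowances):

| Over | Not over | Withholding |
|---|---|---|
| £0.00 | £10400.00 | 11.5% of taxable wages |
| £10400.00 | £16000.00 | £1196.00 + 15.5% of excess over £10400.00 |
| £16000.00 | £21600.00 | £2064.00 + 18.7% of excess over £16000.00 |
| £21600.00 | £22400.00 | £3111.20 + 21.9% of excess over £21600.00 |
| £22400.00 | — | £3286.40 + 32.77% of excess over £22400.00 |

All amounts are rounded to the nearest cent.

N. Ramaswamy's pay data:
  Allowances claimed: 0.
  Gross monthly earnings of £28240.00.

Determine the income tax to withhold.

£5200.17

Income Tax: taxable = £28240.00
  £3286.40 + 32.77% × (£28240.00 − £22400.00) = £3286.40 + 32.77% × £5840.00 = £5200.17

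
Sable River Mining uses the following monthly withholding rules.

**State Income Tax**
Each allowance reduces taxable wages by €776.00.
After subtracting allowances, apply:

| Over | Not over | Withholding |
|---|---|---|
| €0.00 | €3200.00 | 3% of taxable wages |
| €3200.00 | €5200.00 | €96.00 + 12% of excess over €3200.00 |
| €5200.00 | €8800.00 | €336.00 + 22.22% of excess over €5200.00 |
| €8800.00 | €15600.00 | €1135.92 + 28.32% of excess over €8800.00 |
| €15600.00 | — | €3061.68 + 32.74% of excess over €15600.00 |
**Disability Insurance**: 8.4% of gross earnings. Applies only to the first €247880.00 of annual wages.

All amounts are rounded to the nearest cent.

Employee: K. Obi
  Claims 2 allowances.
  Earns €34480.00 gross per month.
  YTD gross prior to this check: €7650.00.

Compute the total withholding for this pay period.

€11631.19

State Income Tax: taxable = €34480.00 − 2×€776.00 = €32928.00
  €3061.68 + 32.74% × (€32928.00 − €15600.00) = €3061.68 + 32.74% × €17328.00 = €8734.87
Disability Insurance: 8.4% × €34480.00 = €2896.32
Total: €8734.87 + €2896.32 = €11631.19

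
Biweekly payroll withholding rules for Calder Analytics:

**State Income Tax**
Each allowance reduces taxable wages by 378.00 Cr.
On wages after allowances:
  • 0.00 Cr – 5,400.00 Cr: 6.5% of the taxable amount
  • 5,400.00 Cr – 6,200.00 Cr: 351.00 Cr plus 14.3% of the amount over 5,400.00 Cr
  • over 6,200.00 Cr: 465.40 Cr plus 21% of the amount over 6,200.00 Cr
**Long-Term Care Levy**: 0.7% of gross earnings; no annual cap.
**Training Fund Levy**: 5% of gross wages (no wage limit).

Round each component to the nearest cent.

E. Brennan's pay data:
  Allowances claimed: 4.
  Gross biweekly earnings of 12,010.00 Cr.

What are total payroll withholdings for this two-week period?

2,052.55 Cr

State Income Tax: taxable = 12,010.00 Cr − 4×378.00 Cr = 10,498.00 Cr
  465.40 Cr + 21% × (10,498.00 Cr − 6,200.00 Cr) = 465.40 Cr + 21% × 4,298.00 Cr = 1,367.98 Cr
Long-Term Care Levy: 0.7% × 12,010.00 Cr = 84.07 Cr
Training Fund Levy: 5% × 12,010.00 Cr = 600.50 Cr
Total: 1,367.98 Cr + 84.07 Cr + 600.50 Cr = 2,052.55 Cr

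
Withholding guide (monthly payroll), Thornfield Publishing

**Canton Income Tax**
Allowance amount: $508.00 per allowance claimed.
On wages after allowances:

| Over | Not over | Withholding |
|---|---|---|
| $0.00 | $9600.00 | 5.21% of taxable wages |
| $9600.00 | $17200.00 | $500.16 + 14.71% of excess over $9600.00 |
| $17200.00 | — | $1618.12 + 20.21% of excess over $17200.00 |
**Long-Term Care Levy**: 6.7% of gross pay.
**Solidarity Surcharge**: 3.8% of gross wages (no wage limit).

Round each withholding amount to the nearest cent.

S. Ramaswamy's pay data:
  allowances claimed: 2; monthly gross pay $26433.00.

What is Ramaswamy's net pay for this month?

$20378.76

Canton Income Tax: taxable = $26433.00 − 2×$508.00 = $25417.00
  $1618.12 + 20.21% × ($25417.00 − $17200.00) = $1618.12 + 20.21% × $8217.00 = $3278.78
Long-Term Care Levy: 6.7% × $26433.00 = $1771.01
Solidarity Surcharge: 3.8% × $26433.00 = $1004.45
Total withheld: $3278.78 + $1771.01 + $1004.45 = $6054.24
Net pay: $26433.00 − $6054.24 = $20378.76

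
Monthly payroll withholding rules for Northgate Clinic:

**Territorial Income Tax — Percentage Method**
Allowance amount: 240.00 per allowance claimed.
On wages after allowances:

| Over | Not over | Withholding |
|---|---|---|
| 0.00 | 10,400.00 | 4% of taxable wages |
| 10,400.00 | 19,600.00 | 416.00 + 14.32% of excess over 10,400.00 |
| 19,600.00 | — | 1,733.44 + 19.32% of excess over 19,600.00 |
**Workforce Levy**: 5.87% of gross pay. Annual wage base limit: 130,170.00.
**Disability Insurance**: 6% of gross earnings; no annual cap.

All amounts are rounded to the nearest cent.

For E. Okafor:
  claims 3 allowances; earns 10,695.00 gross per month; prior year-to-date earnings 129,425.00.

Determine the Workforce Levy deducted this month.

Workforce Levy: cap 130,170.00 − YTD 129,425.00 = 745.00 subject; 5.87% × 745.00 = 43.73

43.73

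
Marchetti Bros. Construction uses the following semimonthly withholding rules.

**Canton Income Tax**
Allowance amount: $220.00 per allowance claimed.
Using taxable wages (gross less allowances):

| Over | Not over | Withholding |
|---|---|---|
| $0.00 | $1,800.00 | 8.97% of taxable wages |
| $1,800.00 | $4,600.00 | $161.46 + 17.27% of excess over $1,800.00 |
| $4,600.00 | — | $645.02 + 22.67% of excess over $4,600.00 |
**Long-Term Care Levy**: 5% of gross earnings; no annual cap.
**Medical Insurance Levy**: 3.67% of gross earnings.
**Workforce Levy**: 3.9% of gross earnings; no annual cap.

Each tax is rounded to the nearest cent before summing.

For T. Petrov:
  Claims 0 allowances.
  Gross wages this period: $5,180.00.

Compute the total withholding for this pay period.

Canton Income Tax: taxable = $5,180.00
  $645.02 + 22.67% × ($5,180.00 − $4,600.00) = $645.02 + 22.67% × $580.00 = $776.51
Long-Term Care Levy: 5% × $5,180.00 = $259.00
Medical Insurance Levy: 3.67% × $5,180.00 = $190.11
Workforce Levy: 3.9% × $5,180.00 = $202.02
Total: $776.51 + $259.00 + $190.11 + $202.02 = $1,427.64

$1,427.64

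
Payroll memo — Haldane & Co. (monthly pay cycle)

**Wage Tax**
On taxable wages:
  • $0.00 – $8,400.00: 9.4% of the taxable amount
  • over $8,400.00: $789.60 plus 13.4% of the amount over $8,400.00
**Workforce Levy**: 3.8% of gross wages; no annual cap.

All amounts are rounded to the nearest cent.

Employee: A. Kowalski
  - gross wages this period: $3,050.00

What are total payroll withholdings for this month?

$402.60

Wage Tax: taxable = $3,050.00
  9.4% × $3,050.00 = $286.70
Workforce Levy: 3.8% × $3,050.00 = $115.90
Total: $286.70 + $115.90 = $402.60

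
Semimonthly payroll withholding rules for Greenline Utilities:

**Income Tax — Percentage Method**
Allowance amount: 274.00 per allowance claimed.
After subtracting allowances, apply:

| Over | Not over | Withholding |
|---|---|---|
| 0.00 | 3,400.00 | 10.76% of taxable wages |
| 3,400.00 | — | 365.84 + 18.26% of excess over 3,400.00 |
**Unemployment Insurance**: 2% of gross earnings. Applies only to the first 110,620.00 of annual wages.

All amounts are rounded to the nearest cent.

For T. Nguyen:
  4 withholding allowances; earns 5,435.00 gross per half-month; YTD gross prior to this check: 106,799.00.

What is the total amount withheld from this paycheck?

Income Tax: taxable = 5,435.00 − 4×274.00 = 4,339.00
  365.84 + 18.26% × (4,339.00 − 3,400.00) = 365.84 + 18.26% × 939.00 = 537.30
Unemployment Insurance: cap 110,620.00 − YTD 106,799.00 = 3,821.00 subject; 2% × 3,821.00 = 76.42
Total: 537.30 + 76.42 = 613.72

613.72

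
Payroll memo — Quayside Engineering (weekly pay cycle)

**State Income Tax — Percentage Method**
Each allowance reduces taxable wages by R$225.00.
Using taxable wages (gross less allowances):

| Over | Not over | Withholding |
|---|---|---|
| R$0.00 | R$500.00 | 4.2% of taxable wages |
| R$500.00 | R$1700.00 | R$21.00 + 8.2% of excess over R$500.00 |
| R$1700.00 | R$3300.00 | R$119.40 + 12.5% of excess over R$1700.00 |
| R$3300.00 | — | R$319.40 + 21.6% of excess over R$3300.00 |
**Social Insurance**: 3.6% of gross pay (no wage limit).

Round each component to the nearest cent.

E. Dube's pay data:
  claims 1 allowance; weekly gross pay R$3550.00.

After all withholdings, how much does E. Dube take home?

State Income Tax: taxable = R$3550.00 − 1×R$225.00 = R$3325.00
  R$319.40 + 21.6% × (R$3325.00 − R$3300.00) = R$319.40 + 21.6% × R$25.00 = R$324.80
Social Insurance: 3.6% × R$3550.00 = R$127.80
Total withheld: R$324.80 + R$127.80 = R$452.60
Net pay: R$3550.00 − R$452.60 = R$3097.40

R$3097.40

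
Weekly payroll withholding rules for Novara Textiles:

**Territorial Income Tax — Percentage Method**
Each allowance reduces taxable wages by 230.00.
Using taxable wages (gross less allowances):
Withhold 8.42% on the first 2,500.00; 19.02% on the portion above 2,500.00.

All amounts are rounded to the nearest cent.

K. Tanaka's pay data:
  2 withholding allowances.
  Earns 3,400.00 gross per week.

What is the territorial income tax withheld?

Territorial Income Tax: taxable = 3,400.00 − 2×230.00 = 2,940.00
  210.50 + 19.02% × (2,940.00 − 2,500.00) = 210.50 + 19.02% × 440.00 = 294.19

294.19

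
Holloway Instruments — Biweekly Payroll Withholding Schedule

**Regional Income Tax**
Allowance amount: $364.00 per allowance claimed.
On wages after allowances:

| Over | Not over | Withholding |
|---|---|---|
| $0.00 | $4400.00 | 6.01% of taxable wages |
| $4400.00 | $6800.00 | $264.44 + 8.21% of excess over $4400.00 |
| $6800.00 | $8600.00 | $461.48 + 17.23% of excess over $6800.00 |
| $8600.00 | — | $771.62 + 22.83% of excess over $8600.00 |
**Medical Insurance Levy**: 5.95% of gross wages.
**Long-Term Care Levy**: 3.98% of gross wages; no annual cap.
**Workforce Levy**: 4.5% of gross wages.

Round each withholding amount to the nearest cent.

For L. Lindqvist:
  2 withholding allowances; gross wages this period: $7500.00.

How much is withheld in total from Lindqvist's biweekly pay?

$1541.43

Regional Income Tax: taxable = $7500.00 − 2×$364.00 = $6772.00
  $264.44 + 8.21% × ($6772.00 − $4400.00) = $264.44 + 8.21% × $2372.00 = $459.18
Medical Insurance Levy: 5.95% × $7500.00 = $446.25
Long-Term Care Levy: 3.98% × $7500.00 = $298.50
Workforce Levy: 4.5% × $7500.00 = $337.50
Total: $459.18 + $446.25 + $298.50 + $337.50 = $1541.43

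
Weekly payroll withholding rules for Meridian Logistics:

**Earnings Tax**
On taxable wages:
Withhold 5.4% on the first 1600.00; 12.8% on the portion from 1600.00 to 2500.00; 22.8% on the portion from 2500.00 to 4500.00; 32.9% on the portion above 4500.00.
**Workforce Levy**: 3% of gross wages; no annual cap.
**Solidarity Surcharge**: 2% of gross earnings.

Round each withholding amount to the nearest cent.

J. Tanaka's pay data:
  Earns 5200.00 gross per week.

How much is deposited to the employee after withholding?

Earnings Tax: taxable = 5200.00
  657.60 + 32.9% × (5200.00 − 4500.00) = 657.60 + 32.9% × 700.00 = 887.90
Workforce Levy: 3% × 5200.00 = 156.00
Solidarity Surcharge: 2% × 5200.00 = 104.00
Total withheld: 887.90 + 156.00 + 104.00 = 1147.90
Net pay: 5200.00 − 1147.90 = 4052.10

4052.10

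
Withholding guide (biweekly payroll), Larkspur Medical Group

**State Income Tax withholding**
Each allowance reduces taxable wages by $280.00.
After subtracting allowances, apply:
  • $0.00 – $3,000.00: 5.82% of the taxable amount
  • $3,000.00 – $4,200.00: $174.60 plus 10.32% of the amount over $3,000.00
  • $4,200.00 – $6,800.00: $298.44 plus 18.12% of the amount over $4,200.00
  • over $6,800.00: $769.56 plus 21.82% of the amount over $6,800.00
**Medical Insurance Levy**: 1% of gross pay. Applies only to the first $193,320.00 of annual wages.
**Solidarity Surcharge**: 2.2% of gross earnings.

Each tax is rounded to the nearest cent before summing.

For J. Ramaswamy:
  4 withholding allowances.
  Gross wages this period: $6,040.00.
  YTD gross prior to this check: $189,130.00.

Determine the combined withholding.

$603.68

State Income Tax: taxable = $6,040.00 − 4×$280.00 = $4,920.00
  $298.44 + 18.12% × ($4,920.00 − $4,200.00) = $298.44 + 18.12% × $720.00 = $428.90
Medical Insurance Levy: cap $193,320.00 − YTD $189,130.00 = $4,190.00 subject; 1% × $4,190.00 = $41.90
Solidarity Surcharge: 2.2% × $6,040.00 = $132.88
Total: $428.90 + $41.90 + $132.88 = $603.68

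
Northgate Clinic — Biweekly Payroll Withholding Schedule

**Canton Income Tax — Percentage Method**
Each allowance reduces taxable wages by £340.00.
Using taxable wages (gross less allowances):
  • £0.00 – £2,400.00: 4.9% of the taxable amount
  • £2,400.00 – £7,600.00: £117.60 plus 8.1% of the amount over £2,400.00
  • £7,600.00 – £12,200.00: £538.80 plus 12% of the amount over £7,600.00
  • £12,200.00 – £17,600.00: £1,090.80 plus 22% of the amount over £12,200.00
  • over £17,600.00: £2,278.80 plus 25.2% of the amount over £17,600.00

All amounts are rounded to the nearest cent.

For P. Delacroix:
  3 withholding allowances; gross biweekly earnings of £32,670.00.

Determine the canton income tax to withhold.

Canton Income Tax: taxable = £32,670.00 − 3×£340.00 = £31,650.00
  £2,278.80 + 25.2% × (£31,650.00 − £17,600.00) = £2,278.80 + 25.2% × £14,050.00 = £5,819.40

£5,819.40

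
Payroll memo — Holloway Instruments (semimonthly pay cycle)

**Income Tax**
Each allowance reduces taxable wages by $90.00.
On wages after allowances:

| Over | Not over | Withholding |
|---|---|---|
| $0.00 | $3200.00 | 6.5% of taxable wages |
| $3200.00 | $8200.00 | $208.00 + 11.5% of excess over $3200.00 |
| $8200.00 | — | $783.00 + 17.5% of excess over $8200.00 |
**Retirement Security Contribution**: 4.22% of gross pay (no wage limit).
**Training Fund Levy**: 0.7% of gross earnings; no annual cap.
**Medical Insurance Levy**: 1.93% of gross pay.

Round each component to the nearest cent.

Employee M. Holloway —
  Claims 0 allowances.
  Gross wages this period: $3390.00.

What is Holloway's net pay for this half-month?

Income Tax: taxable = $3390.00
  $208.00 + 11.5% × ($3390.00 − $3200.00) = $208.00 + 11.5% × $190.00 = $229.85
Retirement Security Contribution: 4.22% × $3390.00 = $143.06
Training Fund Levy: 0.7% × $3390.00 = $23.73
Medical Insurance Levy: 1.93% × $3390.00 = $65.43
Total withheld: $229.85 + $143.06 + $23.73 + $65.43 = $462.07
Net pay: $3390.00 − $462.07 = $2927.93

$2927.93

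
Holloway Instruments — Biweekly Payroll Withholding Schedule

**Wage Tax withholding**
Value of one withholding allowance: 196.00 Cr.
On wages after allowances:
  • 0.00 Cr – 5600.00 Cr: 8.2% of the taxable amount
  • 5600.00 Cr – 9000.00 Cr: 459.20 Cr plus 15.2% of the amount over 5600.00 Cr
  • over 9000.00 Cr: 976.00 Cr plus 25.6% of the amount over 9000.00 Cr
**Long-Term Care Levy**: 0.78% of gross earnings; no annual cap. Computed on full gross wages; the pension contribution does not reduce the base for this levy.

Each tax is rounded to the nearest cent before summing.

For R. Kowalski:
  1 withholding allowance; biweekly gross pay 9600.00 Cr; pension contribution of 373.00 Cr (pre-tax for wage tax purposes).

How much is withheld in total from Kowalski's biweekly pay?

Wage Tax: taxable = 9600.00 Cr − 373.00 Cr − 1×196.00 Cr = 9031.00 Cr
  976.00 Cr + 25.6% × (9031.00 Cr − 9000.00 Cr) = 976.00 Cr + 25.6% × 31.00 Cr = 983.94 Cr
Long-Term Care Levy: 0.78% × 9600.00 Cr = 74.88 Cr
Total: 983.94 Cr + 74.88 Cr = 1058.82 Cr

1058.82 Cr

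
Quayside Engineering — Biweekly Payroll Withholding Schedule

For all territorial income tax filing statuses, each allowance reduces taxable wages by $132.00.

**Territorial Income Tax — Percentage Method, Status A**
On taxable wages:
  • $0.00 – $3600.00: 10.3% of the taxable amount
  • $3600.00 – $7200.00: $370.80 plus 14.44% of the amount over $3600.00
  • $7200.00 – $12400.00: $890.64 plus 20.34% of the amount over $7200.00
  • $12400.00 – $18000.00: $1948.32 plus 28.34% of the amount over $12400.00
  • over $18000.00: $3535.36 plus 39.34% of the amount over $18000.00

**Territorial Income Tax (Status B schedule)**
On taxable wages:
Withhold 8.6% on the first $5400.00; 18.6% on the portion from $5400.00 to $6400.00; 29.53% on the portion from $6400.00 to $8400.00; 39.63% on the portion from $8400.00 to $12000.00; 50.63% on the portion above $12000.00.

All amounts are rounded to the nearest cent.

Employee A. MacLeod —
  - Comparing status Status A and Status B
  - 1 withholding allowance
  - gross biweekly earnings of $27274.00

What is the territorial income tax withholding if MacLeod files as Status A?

$7131.82

Territorial Income Tax (Status A): taxable = $27274.00 − 1×$132.00 = $27142.00
  $3535.36 + 39.34% × ($27142.00 − $18000.00) = $3535.36 + 39.34% × $9142.00 = $7131.82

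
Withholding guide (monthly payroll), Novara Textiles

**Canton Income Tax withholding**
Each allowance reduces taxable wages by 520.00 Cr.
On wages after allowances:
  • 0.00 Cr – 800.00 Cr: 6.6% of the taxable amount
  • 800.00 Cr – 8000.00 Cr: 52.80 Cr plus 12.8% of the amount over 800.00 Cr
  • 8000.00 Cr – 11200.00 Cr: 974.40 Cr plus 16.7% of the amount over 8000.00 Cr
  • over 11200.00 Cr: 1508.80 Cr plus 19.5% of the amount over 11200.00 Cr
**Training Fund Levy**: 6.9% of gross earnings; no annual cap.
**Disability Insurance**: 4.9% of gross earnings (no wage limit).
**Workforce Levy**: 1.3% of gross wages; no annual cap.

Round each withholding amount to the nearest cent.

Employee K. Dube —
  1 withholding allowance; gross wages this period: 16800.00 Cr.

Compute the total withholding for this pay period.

Canton Income Tax: taxable = 16800.00 Cr − 1×520.00 Cr = 16280.00 Cr
  1508.80 Cr + 19.5% × (16280.00 Cr − 11200.00 Cr) = 1508.80 Cr + 19.5% × 5080.00 Cr = 2499.40 Cr
Training Fund Levy: 6.9% × 16800.00 Cr = 1159.20 Cr
Disability Insurance: 4.9% × 16800.00 Cr = 823.20 Cr
Workforce Levy: 1.3% × 16800.00 Cr = 218.40 Cr
Total: 2499.40 Cr + 1159.20 Cr + 823.20 Cr + 218.40 Cr = 4700.20 Cr

4700.20 Cr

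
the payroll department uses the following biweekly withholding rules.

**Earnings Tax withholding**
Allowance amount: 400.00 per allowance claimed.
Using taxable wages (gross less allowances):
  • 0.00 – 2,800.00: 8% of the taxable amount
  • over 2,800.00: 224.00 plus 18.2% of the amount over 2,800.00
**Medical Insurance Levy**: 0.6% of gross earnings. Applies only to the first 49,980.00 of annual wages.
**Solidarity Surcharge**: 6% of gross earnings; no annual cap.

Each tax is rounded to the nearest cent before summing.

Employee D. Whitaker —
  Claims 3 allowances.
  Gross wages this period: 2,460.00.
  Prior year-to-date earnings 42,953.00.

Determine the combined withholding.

263.16

Earnings Tax: taxable = 2,460.00 − 3×400.00 = 1,260.00
  8% × 1,260.00 = 100.80
Medical Insurance Levy: 0.6% × 2,460.00 = 14.76
Solidarity Surcharge: 6% × 2,460.00 = 147.60
Total: 100.80 + 14.76 + 147.60 = 263.16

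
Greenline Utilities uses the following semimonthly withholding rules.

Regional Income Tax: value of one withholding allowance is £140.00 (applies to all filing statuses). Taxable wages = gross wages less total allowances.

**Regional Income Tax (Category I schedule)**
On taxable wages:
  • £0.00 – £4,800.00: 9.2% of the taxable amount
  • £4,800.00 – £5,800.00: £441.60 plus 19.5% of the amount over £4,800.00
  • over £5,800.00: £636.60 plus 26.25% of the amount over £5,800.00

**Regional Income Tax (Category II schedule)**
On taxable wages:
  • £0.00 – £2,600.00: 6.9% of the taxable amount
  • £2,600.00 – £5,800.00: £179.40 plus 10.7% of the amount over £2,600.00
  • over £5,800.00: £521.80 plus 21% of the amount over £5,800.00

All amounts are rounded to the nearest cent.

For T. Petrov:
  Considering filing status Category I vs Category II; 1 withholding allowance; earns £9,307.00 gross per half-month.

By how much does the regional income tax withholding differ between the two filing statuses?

£291.57

Regional Income Tax (Category I): taxable = £9,307.00 − 1×£140.00 = £9,167.00
  £636.60 + 26.25% × (£9,167.00 − £5,800.00) = £636.60 + 26.25% × £3,367.00 = £1,520.44
Regional Income Tax (Category II): taxable = £9,307.00 − 1×£140.00 = £9,167.00
  £521.80 + 21% × (£9,167.00 − £5,800.00) = £521.80 + 21% × £3,367.00 = £1,228.87
Difference: |£1,520.44 − £1,228.87| = £291.57 (higher under Category I)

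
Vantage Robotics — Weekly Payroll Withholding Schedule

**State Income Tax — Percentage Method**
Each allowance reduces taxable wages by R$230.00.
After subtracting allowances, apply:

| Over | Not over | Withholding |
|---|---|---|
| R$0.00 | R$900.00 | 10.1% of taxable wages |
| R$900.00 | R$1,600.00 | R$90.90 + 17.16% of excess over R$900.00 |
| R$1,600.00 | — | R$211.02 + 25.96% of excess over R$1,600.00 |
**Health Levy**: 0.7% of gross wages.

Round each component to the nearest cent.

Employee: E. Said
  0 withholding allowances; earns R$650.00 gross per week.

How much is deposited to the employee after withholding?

R$579.80

State Income Tax: taxable = R$650.00
  10.1% × R$650.00 = R$65.65
Health Levy: 0.7% × R$650.00 = R$4.55
Total withheld: R$65.65 + R$4.55 = R$70.20
Net pay: R$650.00 − R$70.20 = R$579.80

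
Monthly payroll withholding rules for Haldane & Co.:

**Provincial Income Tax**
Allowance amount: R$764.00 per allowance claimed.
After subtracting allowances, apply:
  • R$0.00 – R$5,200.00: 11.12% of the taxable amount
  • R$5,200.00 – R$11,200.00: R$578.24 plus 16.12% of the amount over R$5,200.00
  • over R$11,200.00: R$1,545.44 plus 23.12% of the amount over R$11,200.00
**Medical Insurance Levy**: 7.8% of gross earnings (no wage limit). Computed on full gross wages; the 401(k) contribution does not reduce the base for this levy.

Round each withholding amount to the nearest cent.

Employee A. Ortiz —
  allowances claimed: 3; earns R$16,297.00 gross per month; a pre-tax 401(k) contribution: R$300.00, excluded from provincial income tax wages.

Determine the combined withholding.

Provincial Income Tax: taxable = R$16,297.00 − R$300.00 − 3×R$764.00 = R$13,705.00
  R$1,545.44 + 23.12% × (R$13,705.00 − R$11,200.00) = R$1,545.44 + 23.12% × R$2,505.00 = R$2,124.60
Medical Insurance Levy: 7.8% × R$16,297.00 = R$1,271.17
Total: R$2,124.60 + R$1,271.17 = R$3,395.77

R$3,395.77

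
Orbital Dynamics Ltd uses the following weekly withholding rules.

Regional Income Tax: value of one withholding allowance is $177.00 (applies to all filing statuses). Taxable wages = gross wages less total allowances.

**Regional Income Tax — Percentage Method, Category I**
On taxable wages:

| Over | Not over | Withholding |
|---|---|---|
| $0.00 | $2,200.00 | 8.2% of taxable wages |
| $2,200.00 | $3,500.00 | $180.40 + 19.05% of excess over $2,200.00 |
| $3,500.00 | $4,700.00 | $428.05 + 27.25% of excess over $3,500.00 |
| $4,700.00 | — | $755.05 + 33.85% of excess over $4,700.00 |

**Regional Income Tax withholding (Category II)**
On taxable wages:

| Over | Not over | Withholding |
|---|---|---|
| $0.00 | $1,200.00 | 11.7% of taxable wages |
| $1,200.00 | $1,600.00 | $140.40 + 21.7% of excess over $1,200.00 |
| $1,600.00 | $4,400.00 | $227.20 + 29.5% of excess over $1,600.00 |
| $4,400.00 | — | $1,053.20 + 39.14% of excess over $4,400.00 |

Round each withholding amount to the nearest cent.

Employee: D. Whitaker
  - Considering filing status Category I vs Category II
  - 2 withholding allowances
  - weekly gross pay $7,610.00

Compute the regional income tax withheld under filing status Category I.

$1,620.26

Regional Income Tax (Category I): taxable = $7,610.00 − 2×$177.00 = $7,256.00
  $755.05 + 33.85% × ($7,256.00 − $4,700.00) = $755.05 + 33.85% × $2,556.00 = $1,620.26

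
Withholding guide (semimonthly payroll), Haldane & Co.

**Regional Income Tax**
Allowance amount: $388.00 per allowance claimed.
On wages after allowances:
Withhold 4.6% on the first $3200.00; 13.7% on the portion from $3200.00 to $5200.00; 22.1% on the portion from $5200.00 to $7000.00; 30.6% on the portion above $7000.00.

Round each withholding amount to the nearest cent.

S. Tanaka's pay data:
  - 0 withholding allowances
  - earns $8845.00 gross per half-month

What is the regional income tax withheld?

$1383.57

Regional Income Tax: taxable = $8845.00
  $819.00 + 30.6% × ($8845.00 − $7000.00) = $819.00 + 30.6% × $1845.00 = $1383.57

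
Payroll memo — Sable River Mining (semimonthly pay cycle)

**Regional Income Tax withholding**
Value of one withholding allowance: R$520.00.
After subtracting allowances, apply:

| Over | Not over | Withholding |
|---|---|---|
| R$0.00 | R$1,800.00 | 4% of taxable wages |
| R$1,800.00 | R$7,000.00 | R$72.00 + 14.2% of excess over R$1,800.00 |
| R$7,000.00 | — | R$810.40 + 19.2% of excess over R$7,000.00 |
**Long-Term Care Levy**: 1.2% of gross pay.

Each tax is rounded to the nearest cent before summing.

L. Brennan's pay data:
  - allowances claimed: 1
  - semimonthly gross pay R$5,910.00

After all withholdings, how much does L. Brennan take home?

R$5,257.30

Regional Income Tax: taxable = R$5,910.00 − 1×R$520.00 = R$5,390.00
  R$72.00 + 14.2% × (R$5,390.00 − R$1,800.00) = R$72.00 + 14.2% × R$3,590.00 = R$581.78
Long-Term Care Levy: 1.2% × R$5,910.00 = R$70.92
Total withheld: R$581.78 + R$70.92 = R$652.70
Net pay: R$5,910.00 − R$652.70 = R$5,257.30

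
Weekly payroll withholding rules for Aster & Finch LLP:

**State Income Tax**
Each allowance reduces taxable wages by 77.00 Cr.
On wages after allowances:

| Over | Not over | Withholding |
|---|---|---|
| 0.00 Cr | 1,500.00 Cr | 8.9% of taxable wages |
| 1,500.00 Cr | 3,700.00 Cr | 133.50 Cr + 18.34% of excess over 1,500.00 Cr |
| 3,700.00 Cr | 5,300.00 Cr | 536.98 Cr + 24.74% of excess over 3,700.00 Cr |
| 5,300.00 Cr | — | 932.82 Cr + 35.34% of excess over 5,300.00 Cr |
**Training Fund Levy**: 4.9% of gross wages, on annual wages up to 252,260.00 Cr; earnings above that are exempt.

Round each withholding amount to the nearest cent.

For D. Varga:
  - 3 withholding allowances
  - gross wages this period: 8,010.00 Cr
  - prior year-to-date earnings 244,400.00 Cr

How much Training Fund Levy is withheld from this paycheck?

385.14 Cr

Training Fund Levy: cap 252,260.00 Cr − YTD 244,400.00 Cr = 7,860.00 Cr subject; 4.9% × 7,860.00 Cr = 385.14 Cr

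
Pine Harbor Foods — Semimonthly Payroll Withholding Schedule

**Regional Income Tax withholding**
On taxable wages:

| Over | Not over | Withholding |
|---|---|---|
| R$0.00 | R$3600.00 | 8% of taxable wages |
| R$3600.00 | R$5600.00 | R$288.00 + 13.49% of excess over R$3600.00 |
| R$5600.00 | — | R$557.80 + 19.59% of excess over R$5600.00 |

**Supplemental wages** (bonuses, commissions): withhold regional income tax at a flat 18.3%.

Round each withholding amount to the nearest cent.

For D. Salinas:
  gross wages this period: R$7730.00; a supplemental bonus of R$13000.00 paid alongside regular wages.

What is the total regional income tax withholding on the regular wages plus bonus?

R$3354.07

Regional Income Tax: taxable = R$7730.00
  R$557.80 + 19.59% × (R$7730.00 − R$5600.00) = R$557.80 + 19.59% × R$2130.00 = R$975.07
Supplemental (18.3% flat on bonus): 18.3% × R$13000.00 = R$2379.00
Total regional income tax: R$975.07 + R$2379.00 = R$3354.07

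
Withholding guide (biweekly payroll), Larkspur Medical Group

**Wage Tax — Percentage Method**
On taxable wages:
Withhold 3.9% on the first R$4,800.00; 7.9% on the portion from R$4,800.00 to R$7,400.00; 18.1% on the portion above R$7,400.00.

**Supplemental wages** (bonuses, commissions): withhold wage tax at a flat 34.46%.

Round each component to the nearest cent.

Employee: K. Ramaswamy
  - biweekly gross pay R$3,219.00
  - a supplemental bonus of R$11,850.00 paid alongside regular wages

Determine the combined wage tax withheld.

Wage Tax: taxable = R$3,219.00
  3.9% × R$3,219.00 = R$125.54
Supplemental (34.46% flat on bonus): 34.46% × R$11,850.00 = R$4,083.51
Total wage tax: R$125.54 + R$4,083.51 = R$4,209.05

R$4,209.05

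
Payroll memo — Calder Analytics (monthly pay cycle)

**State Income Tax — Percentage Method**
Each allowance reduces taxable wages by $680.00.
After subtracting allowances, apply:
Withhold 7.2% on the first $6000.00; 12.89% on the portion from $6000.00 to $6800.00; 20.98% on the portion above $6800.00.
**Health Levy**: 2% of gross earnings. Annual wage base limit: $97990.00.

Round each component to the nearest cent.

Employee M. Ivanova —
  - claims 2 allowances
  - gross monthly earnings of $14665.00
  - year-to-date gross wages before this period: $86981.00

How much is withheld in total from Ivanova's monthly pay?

$2120.05

State Income Tax: taxable = $14665.00 − 2×$680.00 = $13305.00
  $535.12 + 20.98% × ($13305.00 − $6800.00) = $535.12 + 20.98% × $6505.00 = $1899.87
Health Levy: cap $97990.00 − YTD $86981.00 = $11009.00 subject; 2% × $11009.00 = $220.18
Total: $1899.87 + $220.18 = $2120.05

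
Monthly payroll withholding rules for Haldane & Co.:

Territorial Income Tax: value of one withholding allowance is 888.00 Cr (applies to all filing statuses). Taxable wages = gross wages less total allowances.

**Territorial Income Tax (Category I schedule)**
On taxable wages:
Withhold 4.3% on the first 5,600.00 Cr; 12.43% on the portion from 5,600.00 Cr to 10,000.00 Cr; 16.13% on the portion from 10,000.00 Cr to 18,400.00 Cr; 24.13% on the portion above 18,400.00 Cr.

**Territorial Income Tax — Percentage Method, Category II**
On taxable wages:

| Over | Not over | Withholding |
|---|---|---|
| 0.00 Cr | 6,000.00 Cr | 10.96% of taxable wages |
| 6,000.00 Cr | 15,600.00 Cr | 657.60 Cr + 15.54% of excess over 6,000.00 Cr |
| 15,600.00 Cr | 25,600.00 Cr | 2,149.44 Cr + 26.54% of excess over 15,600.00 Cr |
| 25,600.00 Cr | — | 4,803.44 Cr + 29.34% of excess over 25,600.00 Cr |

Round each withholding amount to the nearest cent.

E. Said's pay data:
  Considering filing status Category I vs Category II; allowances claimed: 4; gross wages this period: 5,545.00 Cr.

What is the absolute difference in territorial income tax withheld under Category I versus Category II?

Territorial Income Tax (Category I): taxable = 5,545.00 Cr − 4×888.00 Cr = 1,993.00 Cr
  4.3% × 1,993.00 Cr = 85.70 Cr
Territorial Income Tax (Category II): taxable = 5,545.00 Cr − 4×888.00 Cr = 1,993.00 Cr
  10.96% × 1,993.00 Cr = 218.43 Cr
Difference: |85.70 Cr − 218.43 Cr| = 132.73 Cr (higher under Category II)

132.73 Cr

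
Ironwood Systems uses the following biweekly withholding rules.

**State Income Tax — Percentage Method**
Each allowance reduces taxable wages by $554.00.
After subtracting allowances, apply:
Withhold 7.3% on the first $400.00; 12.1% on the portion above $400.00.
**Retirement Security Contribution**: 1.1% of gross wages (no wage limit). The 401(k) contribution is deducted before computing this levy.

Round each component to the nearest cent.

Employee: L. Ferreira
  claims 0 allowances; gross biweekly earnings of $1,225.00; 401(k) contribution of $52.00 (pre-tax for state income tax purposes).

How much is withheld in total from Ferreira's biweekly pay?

$135.63

State Income Tax: taxable = $1,225.00 − $52.00 = $1,173.00
  $29.20 + 12.1% × ($1,173.00 − $400.00) = $29.20 + 12.1% × $773.00 = $122.73
Retirement Security Contribution: 1.1% × $1,173.00 = $12.90
Total: $122.73 + $12.90 = $135.63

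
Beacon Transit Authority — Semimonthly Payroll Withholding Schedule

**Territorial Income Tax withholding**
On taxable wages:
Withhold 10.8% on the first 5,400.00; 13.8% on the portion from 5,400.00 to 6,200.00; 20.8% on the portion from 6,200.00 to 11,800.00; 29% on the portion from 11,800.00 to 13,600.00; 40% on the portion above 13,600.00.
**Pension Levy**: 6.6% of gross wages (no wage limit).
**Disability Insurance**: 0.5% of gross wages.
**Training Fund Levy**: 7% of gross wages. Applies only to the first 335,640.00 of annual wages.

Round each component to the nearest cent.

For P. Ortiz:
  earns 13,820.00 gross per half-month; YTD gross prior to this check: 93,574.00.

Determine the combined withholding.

Territorial Income Tax: taxable = 13,820.00
  2,380.40 + 40% × (13,820.00 − 13,600.00) = 2,380.40 + 40% × 220.00 = 2,468.40
Pension Levy: 6.6% × 13,820.00 = 912.12
Disability Insurance: 0.5% × 13,820.00 = 69.10
Training Fund Levy: 7% × 13,820.00 = 967.40
Total: 2,468.40 + 912.12 + 69.10 + 967.40 = 4,417.02

4,417.02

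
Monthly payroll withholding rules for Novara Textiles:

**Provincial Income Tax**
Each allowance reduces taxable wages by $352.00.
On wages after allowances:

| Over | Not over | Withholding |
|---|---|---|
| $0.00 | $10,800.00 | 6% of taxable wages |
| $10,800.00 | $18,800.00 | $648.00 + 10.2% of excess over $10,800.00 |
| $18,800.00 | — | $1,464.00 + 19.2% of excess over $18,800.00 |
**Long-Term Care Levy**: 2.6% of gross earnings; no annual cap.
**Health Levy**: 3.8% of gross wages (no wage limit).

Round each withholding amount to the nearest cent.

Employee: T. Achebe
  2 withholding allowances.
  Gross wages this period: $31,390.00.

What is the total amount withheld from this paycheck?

$5,755.07

Provincial Income Tax: taxable = $31,390.00 − 2×$352.00 = $30,686.00
  $1,464.00 + 19.2% × ($30,686.00 − $18,800.00) = $1,464.00 + 19.2% × $11,886.00 = $3,746.11
Long-Term Care Levy: 2.6% × $31,390.00 = $816.14
Health Levy: 3.8% × $31,390.00 = $1,192.82
Total: $3,746.11 + $816.14 + $1,192.82 = $5,755.07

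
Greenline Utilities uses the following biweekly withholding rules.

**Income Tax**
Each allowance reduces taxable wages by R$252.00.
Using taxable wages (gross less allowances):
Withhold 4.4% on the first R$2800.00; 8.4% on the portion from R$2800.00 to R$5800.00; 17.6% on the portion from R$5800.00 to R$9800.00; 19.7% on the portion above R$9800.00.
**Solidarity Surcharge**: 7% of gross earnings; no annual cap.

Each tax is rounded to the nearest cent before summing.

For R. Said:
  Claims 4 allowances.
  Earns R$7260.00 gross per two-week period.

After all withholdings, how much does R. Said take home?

Income Tax: taxable = R$7260.00 − 4×R$252.00 = R$6252.00
  R$375.20 + 17.6% × (R$6252.00 − R$5800.00) = R$375.20 + 17.6% × R$452.00 = R$454.75
Solidarity Surcharge: 7% × R$7260.00 = R$508.20
Total withheld: R$454.75 + R$508.20 = R$962.95
Net pay: R$7260.00 − R$962.95 = R$6297.05

R$6297.05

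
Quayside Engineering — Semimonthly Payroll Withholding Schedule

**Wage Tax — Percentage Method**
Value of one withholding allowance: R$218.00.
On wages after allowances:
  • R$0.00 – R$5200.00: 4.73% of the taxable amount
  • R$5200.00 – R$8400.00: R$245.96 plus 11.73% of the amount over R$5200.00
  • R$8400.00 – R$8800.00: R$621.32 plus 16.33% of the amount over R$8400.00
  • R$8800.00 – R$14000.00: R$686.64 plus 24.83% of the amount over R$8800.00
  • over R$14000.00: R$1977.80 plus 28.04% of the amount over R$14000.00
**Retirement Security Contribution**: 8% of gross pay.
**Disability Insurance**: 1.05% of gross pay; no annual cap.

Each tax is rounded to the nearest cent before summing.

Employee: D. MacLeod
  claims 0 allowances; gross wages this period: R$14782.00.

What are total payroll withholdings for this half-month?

R$3534.84

Wage Tax: taxable = R$14782.00
  R$1977.80 + 28.04% × (R$14782.00 − R$14000.00) = R$1977.80 + 28.04% × R$782.00 = R$2197.07
Retirement Security Contribution: 8% × R$14782.00 = R$1182.56
Disability Insurance: 1.05% × R$14782.00 = R$155.21
Total: R$2197.07 + R$1182.56 + R$155.21 = R$3534.84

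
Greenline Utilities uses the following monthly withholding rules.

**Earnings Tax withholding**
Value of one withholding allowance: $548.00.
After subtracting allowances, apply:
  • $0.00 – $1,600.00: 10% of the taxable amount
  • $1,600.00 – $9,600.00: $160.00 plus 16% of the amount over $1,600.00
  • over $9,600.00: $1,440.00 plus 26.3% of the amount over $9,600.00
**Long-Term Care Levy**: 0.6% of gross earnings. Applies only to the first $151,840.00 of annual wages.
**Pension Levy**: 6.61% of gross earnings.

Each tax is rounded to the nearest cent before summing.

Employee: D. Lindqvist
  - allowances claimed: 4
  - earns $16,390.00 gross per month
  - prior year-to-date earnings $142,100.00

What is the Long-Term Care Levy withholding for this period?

Long-Term Care Levy: cap $151,840.00 − YTD $142,100.00 = $9,740.00 subject; 0.6% × $9,740.00 = $58.44

$58.44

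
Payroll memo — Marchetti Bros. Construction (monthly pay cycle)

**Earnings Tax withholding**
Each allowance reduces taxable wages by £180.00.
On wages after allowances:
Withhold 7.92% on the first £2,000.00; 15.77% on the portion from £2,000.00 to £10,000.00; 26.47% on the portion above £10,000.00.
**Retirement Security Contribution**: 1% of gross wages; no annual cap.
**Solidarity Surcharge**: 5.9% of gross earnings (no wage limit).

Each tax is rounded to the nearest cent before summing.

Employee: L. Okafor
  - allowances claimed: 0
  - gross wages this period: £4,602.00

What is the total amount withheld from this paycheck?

£886.28

Earnings Tax: taxable = £4,602.00
  £158.40 + 15.77% × (£4,602.00 − £2,000.00) = £158.40 + 15.77% × £2,602.00 = £568.74
Retirement Security Contribution: 1% × £4,602.00 = £46.02
Solidarity Surcharge: 5.9% × £4,602.00 = £271.52
Total: £568.74 + £46.02 + £271.52 = £886.28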